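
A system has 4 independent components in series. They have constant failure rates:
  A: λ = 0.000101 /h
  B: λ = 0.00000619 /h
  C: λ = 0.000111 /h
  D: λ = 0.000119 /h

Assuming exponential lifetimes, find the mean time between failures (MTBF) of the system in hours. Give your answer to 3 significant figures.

2970

Series of exponential components: λ_sys = Σ λ_i
λ_sys = 0.000101 + 0.00000619 + 0.000111 + 0.000119 = 3.3719e-04 /h
MTBF = 1 / λ_sys = 2970 h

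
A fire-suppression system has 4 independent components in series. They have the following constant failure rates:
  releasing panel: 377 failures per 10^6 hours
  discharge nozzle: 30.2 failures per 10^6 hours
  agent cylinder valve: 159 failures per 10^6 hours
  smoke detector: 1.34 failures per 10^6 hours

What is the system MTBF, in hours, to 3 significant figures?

Series of exponential components: λ_sys = Σ λ_i
λ_sys = 0.000377 + 0.0000302 + 0.000159 + 0.00000134 = 5.6754e-04 /h
MTBF = 1 / λ_sys = 1760 h

1760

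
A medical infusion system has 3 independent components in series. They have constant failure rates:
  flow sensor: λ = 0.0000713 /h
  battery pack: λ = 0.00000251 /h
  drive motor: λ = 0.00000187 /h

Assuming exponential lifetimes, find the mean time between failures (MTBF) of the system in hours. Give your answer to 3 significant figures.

13200

Series of exponential components: λ_sys = Σ λ_i
λ_sys = 0.0000713 + 0.00000251 + 0.00000187 = 7.5680e-05 /h
MTBF = 1 / λ_sys = 13200 h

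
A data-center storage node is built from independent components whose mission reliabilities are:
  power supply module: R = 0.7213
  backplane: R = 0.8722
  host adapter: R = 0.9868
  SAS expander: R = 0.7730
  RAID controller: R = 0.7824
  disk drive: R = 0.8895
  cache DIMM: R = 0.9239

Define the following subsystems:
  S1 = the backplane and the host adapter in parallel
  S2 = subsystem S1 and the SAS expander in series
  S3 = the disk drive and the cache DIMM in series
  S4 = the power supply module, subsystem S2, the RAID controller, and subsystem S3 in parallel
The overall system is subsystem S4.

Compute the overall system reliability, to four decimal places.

Parallel (backplane and host adapter): 1 − (1 − 0.872200)(1 − 0.986800) = 0.998313
Series ([0.998313] and SAS expander): 0.998313 × 0.773000 = 0.771696
Series (disk drive and cache DIMM): 0.889500 × 0.923900 = 0.821809
Parallel (power supply module, [0.771696], RAID controller, and [0.821809]): 1 − (1 − 0.721300)(1 − 0.771696)(1 − 0.782400)(1 − 0.821809) = 0.9975

0.9975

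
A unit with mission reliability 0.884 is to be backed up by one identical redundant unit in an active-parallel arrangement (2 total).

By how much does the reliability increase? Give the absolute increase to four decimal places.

0.1025

R_before = 0.884
R_after = 1 − (1 − 0.884)^2 = 0.9865
ΔR = 0.9865 − 0.884 = 0.1025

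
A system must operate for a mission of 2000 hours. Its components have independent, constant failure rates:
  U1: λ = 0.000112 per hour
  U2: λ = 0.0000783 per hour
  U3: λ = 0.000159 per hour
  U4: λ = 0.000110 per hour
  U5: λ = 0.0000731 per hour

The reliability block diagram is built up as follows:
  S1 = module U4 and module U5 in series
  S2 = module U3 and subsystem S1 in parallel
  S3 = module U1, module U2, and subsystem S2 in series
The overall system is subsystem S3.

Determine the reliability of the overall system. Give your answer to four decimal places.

0.6264

R(U1) = exp(−0.000112 × 2000) = 0.799315
R(U2) = exp(−0.0000783 × 2000) = 0.855046
R(U3) = exp(−0.000159 × 2000) = 0.727603
R(U4) = exp(−0.000110 × 2000) = 0.802519
R(U5) = exp(−0.0000731 × 2000) = 0.863985
Series (U4 and U5): 0.802519 × 0.863985 = 0.693364
Parallel (U3 and [0.693364]): 1 − (1 − 0.727603)(1 − 0.693364) = 0.916473
Series (U1, U2, and [0.916473]): 0.799315 × 0.855046 × 0.916473 = 0.6264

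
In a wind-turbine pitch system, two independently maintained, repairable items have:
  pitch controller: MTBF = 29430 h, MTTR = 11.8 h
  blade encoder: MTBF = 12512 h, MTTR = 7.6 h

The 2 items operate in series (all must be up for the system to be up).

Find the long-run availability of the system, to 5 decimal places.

A(pitch controller) = MTBF/(MTBF+MTTR) = 29430/(29430+11.8) = 0.999599
A(blade encoder) = MTBF/(MTBF+MTTR) = 12512/(12512+7.6) = 0.999393
Series availability: 0.999599 × 0.999393 = 0.99899

0.99899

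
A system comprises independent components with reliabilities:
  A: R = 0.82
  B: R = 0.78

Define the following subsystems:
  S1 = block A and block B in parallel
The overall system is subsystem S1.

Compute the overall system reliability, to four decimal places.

Parallel (A and B): 1 − (1 − 0.820000)(1 − 0.780000) = 0.9604

0.9604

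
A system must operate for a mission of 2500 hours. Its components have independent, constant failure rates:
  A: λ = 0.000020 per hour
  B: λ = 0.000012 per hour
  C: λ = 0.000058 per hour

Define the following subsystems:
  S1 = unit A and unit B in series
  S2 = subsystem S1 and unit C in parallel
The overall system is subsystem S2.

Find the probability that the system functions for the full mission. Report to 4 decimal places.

0.9896

R(A) = exp(−0.000020 × 2500) = 0.951229
R(B) = exp(−0.000012 × 2500) = 0.970446
R(C) = exp(−0.000058 × 2500) = 0.865022
Series (A and B): 0.951229 × 0.970446 = 0.923116
Parallel ([0.923116] and C): 1 − (1 − 0.923116)(1 − 0.865022) = 0.9896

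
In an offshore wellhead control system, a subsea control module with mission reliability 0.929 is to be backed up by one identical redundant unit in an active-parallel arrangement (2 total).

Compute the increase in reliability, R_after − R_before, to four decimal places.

0.0660

R_before = 0.929
R_after = 1 − (1 − 0.929)^2 = 0.9950
ΔR = 0.9950 − 0.929 = 0.0660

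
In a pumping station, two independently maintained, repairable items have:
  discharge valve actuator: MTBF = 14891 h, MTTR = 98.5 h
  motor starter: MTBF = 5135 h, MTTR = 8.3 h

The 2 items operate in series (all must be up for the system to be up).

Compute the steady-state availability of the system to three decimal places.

0.992

A(discharge valve actuator) = MTBF/(MTBF+MTTR) = 14891/(14891+98.5) = 0.993429
A(motor starter) = MTBF/(MTBF+MTTR) = 5135/(5135+8.3) = 0.998386
Series availability: 0.993429 × 0.998386 = 0.992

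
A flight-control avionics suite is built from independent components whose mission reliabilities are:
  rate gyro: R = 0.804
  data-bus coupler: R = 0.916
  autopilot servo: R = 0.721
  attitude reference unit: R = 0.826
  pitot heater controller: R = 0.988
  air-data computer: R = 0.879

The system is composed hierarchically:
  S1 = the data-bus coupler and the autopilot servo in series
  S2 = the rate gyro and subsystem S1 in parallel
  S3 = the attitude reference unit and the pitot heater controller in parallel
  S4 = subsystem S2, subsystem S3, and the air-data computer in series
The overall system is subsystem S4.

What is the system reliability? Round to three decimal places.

0.819

Series (data-bus coupler and autopilot servo): 0.91600 × 0.72100 = 0.66044
Parallel (rate gyro and [0.66044]): 1 − (1 − 0.80400)(1 − 0.66044) = 0.93345
Parallel (attitude reference unit and pitot heater controller): 1 − (1 − 0.82600)(1 − 0.98800) = 0.99791
Series ([0.93345], [0.99791], and air-data computer): 0.93345 × 0.99791 × 0.87900 = 0.819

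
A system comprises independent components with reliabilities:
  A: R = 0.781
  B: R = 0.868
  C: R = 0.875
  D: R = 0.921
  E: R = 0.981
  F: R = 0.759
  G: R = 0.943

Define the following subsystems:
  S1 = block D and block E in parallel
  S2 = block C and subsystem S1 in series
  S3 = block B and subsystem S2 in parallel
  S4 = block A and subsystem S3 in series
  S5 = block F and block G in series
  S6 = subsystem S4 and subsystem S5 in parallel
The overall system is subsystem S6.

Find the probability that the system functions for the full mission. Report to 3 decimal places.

Parallel (D and E): 1 − (1 − 0.92100)(1 − 0.98100) = 0.99850
Series (C and [0.99850]): 0.87500 × 0.99850 = 0.87369
Parallel (B and [0.87369]): 1 − (1 − 0.86800)(1 − 0.87369) = 0.98333
Series (A and [0.98333]): 0.78100 × 0.98333 = 0.76798
Series (F and G): 0.75900 × 0.94300 = 0.71574
Parallel ([0.76798] and [0.71574]): 1 − (1 − 0.76798)(1 − 0.71574) = 0.934

0.934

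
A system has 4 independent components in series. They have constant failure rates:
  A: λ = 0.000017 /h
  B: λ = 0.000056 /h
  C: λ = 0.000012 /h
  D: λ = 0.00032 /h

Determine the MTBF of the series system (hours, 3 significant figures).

2470

Series of exponential components: λ_sys = Σ λ_i
λ_sys = 0.000017 + 0.000056 + 0.000012 + 0.00032 = 4.0500e-04 /h
MTBF = 1 / λ_sys = 2470 h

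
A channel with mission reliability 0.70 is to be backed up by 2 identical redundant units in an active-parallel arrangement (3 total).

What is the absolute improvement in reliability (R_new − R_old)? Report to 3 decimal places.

0.273

R_before = 0.70
R_after = 1 − (1 − 0.70)^3 = 0.973
ΔR = 0.973 − 0.70 = 0.273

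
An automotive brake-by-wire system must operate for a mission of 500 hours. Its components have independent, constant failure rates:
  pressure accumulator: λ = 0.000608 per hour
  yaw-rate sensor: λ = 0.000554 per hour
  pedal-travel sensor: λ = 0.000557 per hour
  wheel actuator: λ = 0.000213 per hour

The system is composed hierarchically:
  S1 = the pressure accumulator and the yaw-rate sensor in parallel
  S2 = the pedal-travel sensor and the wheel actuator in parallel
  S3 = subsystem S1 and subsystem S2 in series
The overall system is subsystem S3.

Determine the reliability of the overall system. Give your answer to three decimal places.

0.914

R(pressure accumulator) = exp(−0.000608 × 500) = 0.73786
R(yaw-rate sensor) = exp(−0.000554 × 500) = 0.75805
R(pedal-travel sensor) = exp(−0.000557 × 500) = 0.75692
R(wheel actuator) = exp(−0.000213 × 500) = 0.89898
Parallel (pressure accumulator and yaw-rate sensor): 1 − (1 − 0.73786)(1 − 0.75805) = 0.93658
Parallel (pedal-travel sensor and wheel actuator): 1 − (1 − 0.75692)(1 − 0.89898) = 0.97544
Series ([0.93658] and [0.97544]): 0.93658 × 0.97544 = 0.914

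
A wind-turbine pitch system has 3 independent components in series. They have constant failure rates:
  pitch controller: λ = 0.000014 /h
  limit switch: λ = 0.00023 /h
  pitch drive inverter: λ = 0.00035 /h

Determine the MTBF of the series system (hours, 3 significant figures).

1680

Series of exponential components: λ_sys = Σ λ_i
λ_sys = 0.000014 + 0.00023 + 0.00035 = 5.9400e-04 /h
MTBF = 1 / λ_sys = 1680 h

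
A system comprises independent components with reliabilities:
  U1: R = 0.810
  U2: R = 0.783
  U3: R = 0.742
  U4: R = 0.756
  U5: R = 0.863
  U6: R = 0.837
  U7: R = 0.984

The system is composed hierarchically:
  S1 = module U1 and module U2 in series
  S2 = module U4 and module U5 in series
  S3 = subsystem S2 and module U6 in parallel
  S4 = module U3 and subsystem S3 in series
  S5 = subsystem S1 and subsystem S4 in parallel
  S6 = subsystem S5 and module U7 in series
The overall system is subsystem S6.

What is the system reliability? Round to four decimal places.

0.8760

Series (U1 and U2): 0.810000 × 0.783000 = 0.634230
Series (U4 and U5): 0.756000 × 0.863000 = 0.652428
Parallel ([0.652428] and U6): 1 − (1 − 0.652428)(1 − 0.837000) = 0.943346
Series (U3 and [0.943346]): 0.742000 × 0.943346 = 0.699963
Parallel ([0.634230] and [0.699963]): 1 − (1 − 0.634230)(1 − 0.699963) = 0.890255
Series ([0.890255] and U7): 0.890255 × 0.984000 = 0.8760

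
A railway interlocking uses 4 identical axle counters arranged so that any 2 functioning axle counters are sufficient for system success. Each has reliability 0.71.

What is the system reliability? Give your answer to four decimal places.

R = Σ_{i=2}^{4} C(4,i) p^i (1−p)^{4−i} with p = 0.71
C(4,2)·0.71^2·0.29^2 = 0.254369
C(4,3)·0.71^3·0.29^1 = 0.415177
C(4,4)·0.71^4·0.29^0 = 0.254117
Sum = 0.9237

0.9237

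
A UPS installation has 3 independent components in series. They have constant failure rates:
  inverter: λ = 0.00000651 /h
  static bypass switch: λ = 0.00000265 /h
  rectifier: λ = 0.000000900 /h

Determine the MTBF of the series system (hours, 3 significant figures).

Series of exponential components: λ_sys = Σ λ_i
λ_sys = 0.00000651 + 0.00000265 + 0.000000900 = 1.0060e-05 /h
MTBF = 1 / λ_sys = 99400 h

99400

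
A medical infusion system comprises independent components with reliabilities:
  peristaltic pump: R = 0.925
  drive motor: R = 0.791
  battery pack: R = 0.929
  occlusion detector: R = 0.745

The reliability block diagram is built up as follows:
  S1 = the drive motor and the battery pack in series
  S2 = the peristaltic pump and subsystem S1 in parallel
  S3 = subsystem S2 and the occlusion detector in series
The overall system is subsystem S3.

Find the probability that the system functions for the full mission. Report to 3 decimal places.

0.730

Series (drive motor and battery pack): 0.79100 × 0.92900 = 0.73484
Parallel (peristaltic pump and [0.73484]): 1 − (1 − 0.92500)(1 − 0.73484) = 0.98011
Series ([0.98011] and occlusion detector): 0.98011 × 0.74500 = 0.730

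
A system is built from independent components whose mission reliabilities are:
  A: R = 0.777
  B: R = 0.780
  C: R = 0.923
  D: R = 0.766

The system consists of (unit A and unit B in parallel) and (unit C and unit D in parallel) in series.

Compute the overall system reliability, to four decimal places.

0.9338

Parallel (A and B): 1 − (1 − 0.777000)(1 − 0.780000) = 0.950940
Parallel (C and D): 1 − (1 − 0.923000)(1 − 0.766000) = 0.981982
Series ([0.950940] and [0.981982]): 0.950940 × 0.981982 = 0.9338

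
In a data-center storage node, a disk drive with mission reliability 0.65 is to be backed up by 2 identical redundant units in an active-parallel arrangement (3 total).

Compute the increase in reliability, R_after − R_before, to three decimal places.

0.307

R_before = 0.65
R_after = 1 − (1 − 0.65)^3 = 0.957
ΔR = 0.957 − 0.65 = 0.307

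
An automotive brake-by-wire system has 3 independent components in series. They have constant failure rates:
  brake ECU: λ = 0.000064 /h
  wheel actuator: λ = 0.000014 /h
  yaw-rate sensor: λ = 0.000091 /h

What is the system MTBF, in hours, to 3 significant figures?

5920

Series of exponential components: λ_sys = Σ λ_i
λ_sys = 0.000064 + 0.000014 + 0.000091 = 1.6900e-04 /h
MTBF = 1 / λ_sys = 5920 h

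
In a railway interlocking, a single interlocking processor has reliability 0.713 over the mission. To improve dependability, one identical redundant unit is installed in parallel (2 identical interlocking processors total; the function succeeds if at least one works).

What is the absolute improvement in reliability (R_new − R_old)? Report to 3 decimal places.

R_before = 0.713
R_after = 1 − (1 − 0.713)^2 = 0.918
ΔR = 0.918 − 0.713 = 0.205

0.205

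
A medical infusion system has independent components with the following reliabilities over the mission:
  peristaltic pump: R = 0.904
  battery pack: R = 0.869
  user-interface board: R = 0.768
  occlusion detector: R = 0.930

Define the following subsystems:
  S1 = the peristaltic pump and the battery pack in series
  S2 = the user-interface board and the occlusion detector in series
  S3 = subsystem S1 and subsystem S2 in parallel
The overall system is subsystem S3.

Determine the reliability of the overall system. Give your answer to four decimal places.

Series (peristaltic pump and battery pack): 0.904000 × 0.869000 = 0.785576
Series (user-interface board and occlusion detector): 0.768000 × 0.930000 = 0.714240
Parallel ([0.785576] and [0.714240]): 1 − (1 − 0.785576)(1 − 0.714240) = 0.9387

0.9387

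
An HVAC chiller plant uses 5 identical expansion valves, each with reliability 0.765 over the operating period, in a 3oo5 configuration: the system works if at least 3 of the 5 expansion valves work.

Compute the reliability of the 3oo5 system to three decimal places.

0.912

R = Σ_{i=3}^{5} C(5,i) p^i (1−p)^{5−i} with p = 0.765
C(5,3)·0.765^3·0.235^2 = 0.24724
C(5,4)·0.765^4·0.235^1 = 0.40242
C(5,5)·0.765^5·0.235^0 = 0.26200
Sum = 0.912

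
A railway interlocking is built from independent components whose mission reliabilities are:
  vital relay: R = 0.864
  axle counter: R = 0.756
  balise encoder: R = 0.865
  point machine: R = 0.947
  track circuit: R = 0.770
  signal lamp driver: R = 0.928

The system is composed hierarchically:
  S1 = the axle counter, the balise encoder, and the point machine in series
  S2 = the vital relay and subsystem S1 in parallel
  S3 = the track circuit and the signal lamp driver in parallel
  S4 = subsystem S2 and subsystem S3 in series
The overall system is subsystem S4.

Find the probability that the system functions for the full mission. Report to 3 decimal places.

Series (axle counter, balise encoder, and point machine): 0.75600 × 0.86500 × 0.94700 = 0.61928
Parallel (vital relay and [0.61928]): 1 − (1 − 0.86400)(1 − 0.61928) = 0.94822
Parallel (track circuit and signal lamp driver): 1 − (1 − 0.77000)(1 − 0.92800) = 0.98344
Series ([0.94822] and [0.98344]): 0.94822 × 0.98344 = 0.933

0.933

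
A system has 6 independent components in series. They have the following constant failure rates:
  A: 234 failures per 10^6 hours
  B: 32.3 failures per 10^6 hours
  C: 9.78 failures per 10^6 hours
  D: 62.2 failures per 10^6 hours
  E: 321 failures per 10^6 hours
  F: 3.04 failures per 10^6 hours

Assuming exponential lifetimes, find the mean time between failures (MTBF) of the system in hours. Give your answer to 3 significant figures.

1510

Series of exponential components: λ_sys = Σ λ_i
λ_sys = 0.000234 + 0.0000323 + 0.00000978 + 0.0000622 + 0.000321 + 0.00000304 = 6.6232e-04 /h
MTBF = 1 / λ_sys = 1510 h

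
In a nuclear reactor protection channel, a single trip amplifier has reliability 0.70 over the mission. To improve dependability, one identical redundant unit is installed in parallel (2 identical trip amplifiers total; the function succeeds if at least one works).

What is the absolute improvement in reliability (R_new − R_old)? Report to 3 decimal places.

R_before = 0.70
R_after = 1 − (1 − 0.70)^2 = 0.910
ΔR = 0.910 − 0.70 = 0.210

0.210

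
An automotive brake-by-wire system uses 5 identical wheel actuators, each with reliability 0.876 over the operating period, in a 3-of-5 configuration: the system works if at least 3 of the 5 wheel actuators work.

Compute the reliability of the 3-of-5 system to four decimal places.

0.9843

R = Σ_{i=3}^{5} C(5,i) p^i (1−p)^{5−i} with p = 0.876
C(5,3)·0.876^3·0.124^2 = 0.103361
C(5,4)·0.876^4·0.124^1 = 0.365097
C(5,5)·0.876^5·0.124^0 = 0.515847
Sum = 0.9843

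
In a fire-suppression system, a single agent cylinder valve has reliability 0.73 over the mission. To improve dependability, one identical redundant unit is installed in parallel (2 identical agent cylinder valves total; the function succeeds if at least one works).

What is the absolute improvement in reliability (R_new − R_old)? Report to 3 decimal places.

R_before = 0.73
R_after = 1 − (1 − 0.73)^2 = 0.927
ΔR = 0.927 − 0.73 = 0.197

0.197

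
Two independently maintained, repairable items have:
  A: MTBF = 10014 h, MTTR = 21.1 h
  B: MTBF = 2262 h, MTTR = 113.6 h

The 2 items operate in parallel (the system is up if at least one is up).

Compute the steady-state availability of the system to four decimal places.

A(A) = MTBF/(MTBF+MTTR) = 10014/(10014+21.1) = 0.997897
A(B) = MTBF/(MTBF+MTTR) = 2262/(2262+113.6) = 0.952181
Parallel availability: 1 − (1 − 0.997897)(1 − 0.952181) = 0.9999

0.9999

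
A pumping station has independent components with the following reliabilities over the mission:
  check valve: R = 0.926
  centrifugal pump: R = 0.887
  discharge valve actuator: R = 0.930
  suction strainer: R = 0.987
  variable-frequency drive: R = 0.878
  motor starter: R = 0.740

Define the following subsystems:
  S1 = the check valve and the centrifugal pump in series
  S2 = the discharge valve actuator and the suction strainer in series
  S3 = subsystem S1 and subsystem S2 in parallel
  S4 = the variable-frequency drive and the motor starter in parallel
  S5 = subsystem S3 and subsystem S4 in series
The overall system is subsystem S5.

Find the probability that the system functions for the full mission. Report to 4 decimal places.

0.9541

Series (check valve and centrifugal pump): 0.926000 × 0.887000 = 0.821362
Series (discharge valve actuator and suction strainer): 0.930000 × 0.987000 = 0.917910
Parallel ([0.821362] and [0.917910]): 1 − (1 − 0.821362)(1 − 0.917910) = 0.985336
Parallel (variable-frequency drive and motor starter): 1 − (1 − 0.878000)(1 − 0.740000) = 0.968280
Series ([0.985336] and [0.968280]): 0.985336 × 0.968280 = 0.9541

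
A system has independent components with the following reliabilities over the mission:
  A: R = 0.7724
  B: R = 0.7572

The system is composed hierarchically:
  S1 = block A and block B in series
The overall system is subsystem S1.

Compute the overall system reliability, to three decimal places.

Series (A and B): 0.77240 × 0.75720 = 0.585

0.585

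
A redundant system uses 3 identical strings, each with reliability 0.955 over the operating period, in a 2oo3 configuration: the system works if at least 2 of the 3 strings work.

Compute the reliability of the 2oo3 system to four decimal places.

R = Σ_{i=2}^{3} C(3,i) p^i (1−p)^{3−i} with p = 0.955
C(3,2)·0.955^2·0.045^1 = 0.123123
C(3,3)·0.955^3·0.045^0 = 0.870984
Sum = 0.9941

0.9941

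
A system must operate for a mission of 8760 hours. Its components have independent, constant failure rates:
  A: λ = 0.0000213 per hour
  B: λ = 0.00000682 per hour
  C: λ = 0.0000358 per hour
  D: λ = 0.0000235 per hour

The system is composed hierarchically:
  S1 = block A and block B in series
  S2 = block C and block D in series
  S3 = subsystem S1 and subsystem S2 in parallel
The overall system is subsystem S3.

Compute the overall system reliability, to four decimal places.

R(A) = exp(−0.0000213 × 8760) = 0.829786
R(B) = exp(−0.00000682 × 8760) = 0.942006
R(C) = exp(−0.0000358 × 8760) = 0.730805
R(D) = exp(−0.0000235 × 8760) = 0.813947
Series (A and B): 0.829786 × 0.942006 = 0.781663
Series (C and D): 0.730805 × 0.813947 = 0.594837
Parallel ([0.781663] and [0.594837]): 1 − (1 − 0.781663)(1 − 0.594837) = 0.9115

0.9115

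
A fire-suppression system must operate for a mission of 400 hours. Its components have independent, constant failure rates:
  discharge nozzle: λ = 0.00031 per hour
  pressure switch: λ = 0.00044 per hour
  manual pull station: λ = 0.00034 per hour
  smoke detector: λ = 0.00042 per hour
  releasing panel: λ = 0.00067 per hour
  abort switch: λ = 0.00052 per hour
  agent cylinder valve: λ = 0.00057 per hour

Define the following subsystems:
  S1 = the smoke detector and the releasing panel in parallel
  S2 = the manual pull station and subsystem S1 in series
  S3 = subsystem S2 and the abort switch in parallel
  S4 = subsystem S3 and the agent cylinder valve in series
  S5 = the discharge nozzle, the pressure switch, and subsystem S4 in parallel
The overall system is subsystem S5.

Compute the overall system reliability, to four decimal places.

R(discharge nozzle) = exp(−0.00031 × 400) = 0.883380
R(pressure switch) = exp(−0.00044 × 400) = 0.838618
R(manual pull station) = exp(−0.00034 × 400) = 0.872843
R(smoke detector) = exp(−0.00042 × 400) = 0.845354
R(releasing panel) = exp(−0.00067 × 400) = 0.764908
R(abort switch) = exp(−0.00052 × 400) = 0.812207
R(agent cylinder valve) = exp(−0.00057 × 400) = 0.796124
Parallel (smoke detector and releasing panel): 1 − (1 − 0.845354)(1 − 0.764908) = 0.963644
Series (manual pull station and [0.963644]): 0.872843 × 0.963644 = 0.841110
Parallel ([0.841110] and abort switch): 1 − (1 − 0.841110)(1 − 0.812207) = 0.970162
Series ([0.970162] and agent cylinder valve): 0.970162 × 0.796124 = 0.772369
Parallel (discharge nozzle, pressure switch, and [0.772369]): 1 − (1 − 0.883380)(1 − 0.838618)(1 − 0.772369) = 0.9957

0.9957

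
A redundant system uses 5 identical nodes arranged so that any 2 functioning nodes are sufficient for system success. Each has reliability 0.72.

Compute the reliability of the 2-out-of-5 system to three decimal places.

0.976

R = Σ_{i=2}^{5} C(5,i) p^i (1−p)^{5−i} with p = 0.72
C(5,2)·0.72^2·0.28^3 = 0.11380
C(5,3)·0.72^3·0.28^2 = 0.29263
C(5,4)·0.72^4·0.28^1 = 0.37623
C(5,5)·0.72^5·0.28^0 = 0.19349
Sum = 0.976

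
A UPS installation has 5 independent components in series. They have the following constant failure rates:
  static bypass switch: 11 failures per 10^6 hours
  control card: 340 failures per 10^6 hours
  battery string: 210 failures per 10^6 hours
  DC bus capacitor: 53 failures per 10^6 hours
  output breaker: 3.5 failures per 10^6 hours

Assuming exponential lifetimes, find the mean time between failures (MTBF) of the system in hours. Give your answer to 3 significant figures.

1620

Series of exponential components: λ_sys = Σ λ_i
λ_sys = 0.000011 + 0.00034 + 0.00021 + 0.000053 + 0.0000035 = 6.1750e-04 /h
MTBF = 1 / λ_sys = 1620 h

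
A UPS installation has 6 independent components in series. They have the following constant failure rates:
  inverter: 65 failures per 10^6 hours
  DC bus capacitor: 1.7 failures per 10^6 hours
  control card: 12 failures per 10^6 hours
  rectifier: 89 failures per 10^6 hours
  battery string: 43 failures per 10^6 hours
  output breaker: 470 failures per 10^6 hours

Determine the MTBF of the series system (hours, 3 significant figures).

Series of exponential components: λ_sys = Σ λ_i
λ_sys = 0.000065 + 0.0000017 + 0.000012 + 0.000089 + 0.000043 + 0.00047 = 6.8070e-04 /h
MTBF = 1 / λ_sys = 1470 h

1470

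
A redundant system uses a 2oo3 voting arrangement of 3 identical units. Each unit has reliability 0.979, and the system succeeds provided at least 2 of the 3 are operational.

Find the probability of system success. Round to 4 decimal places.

R = Σ_{i=2}^{3} C(3,i) p^i (1−p)^{3−i} with p = 0.979
C(3,2)·0.979^2·0.021^1 = 0.060382
C(3,3)·0.979^3·0.021^0 = 0.938314
Sum = 0.9987

0.9987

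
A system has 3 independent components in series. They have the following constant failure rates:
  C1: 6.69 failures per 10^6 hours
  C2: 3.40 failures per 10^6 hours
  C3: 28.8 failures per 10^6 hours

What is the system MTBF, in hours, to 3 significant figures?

Series of exponential components: λ_sys = Σ λ_i
λ_sys = 0.00000669 + 0.00000340 + 0.0000288 = 3.8890e-05 /h
MTBF = 1 / λ_sys = 25700 h

25700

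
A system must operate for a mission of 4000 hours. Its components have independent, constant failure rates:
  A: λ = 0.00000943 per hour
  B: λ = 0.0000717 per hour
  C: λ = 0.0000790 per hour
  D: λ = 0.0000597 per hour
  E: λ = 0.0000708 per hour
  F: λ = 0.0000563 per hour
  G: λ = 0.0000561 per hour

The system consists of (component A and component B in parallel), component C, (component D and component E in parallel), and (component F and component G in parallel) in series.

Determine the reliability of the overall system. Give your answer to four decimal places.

0.6567

R(A) = exp(−0.00000943 × 4000) = 0.962983
R(B) = exp(−0.0000717 × 4000) = 0.750662
R(C) = exp(−0.0000790 × 4000) = 0.729059
R(D) = exp(−0.0000597 × 4000) = 0.787572
R(E) = exp(−0.0000708 × 4000) = 0.753369
R(F) = exp(−0.0000563 × 4000) = 0.798357
R(G) = exp(−0.0000561 × 4000) = 0.798995
Parallel (A and B): 1 − (1 − 0.962983)(1 − 0.750662) = 0.990770
Parallel (D and E): 1 − (1 − 0.787572)(1 − 0.753369) = 0.947609
Parallel (F and G): 1 − (1 − 0.798357)(1 − 0.798995) = 0.959469
Series ([0.990770], C, [0.947609], and [0.959469]): 0.990770 × 0.729059 × 0.947609 × 0.959469 = 0.6567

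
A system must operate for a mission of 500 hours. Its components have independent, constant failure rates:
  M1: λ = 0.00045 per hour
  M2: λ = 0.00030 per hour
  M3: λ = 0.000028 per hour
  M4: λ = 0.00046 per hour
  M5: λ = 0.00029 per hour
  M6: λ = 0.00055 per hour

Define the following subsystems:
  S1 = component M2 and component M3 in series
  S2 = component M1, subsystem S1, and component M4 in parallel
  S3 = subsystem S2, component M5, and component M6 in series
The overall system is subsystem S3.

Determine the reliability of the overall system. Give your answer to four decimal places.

R(M1) = exp(−0.00045 × 500) = 0.798516
R(M2) = exp(−0.00030 × 500) = 0.860708
R(M3) = exp(−0.000028 × 500) = 0.986098
R(M4) = exp(−0.00046 × 500) = 0.794534
R(M5) = exp(−0.00029 × 500) = 0.865022
R(M6) = exp(−0.00055 × 500) = 0.759572
Series (M2 and M3): 0.860708 × 0.986098 = 0.848742
Parallel (M1, [0.848742], and M4): 1 − (1 − 0.798516)(1 − 0.848742)(1 − 0.794534) = 0.993738
Series ([0.993738], M5, and M6): 0.993738 × 0.865022 × 0.759572 = 0.6529

0.6529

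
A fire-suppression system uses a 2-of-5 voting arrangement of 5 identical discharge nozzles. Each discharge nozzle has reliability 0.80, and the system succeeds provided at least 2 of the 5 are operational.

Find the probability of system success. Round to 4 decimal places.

R = Σ_{i=2}^{5} C(5,i) p^i (1−p)^{5−i} with p = 0.80
C(5,2)·0.80^2·0.20^3 = 0.051200
C(5,3)·0.80^3·0.20^2 = 0.204800
C(5,4)·0.80^4·0.20^1 = 0.409600
C(5,5)·0.80^5·0.20^0 = 0.327680
Sum = 0.9933

0.9933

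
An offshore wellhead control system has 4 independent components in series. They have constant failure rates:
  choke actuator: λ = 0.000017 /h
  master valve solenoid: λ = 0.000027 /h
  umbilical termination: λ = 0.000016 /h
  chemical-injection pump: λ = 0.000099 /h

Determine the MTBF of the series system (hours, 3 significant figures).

Series of exponential components: λ_sys = Σ λ_i
λ_sys = 0.000017 + 0.000027 + 0.000016 + 0.000099 = 1.5900e-04 /h
MTBF = 1 / λ_sys = 6290 h

6290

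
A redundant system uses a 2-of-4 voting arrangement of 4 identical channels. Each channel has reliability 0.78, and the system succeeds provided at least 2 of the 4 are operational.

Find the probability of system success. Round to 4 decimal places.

R = Σ_{i=2}^{4} C(4,i) p^i (1−p)^{4−i} with p = 0.78
C(4,2)·0.78^2·0.22^2 = 0.176679
C(4,3)·0.78^3·0.22^1 = 0.417606
C(4,4)·0.78^4·0.22^0 = 0.370151
Sum = 0.9644

0.9644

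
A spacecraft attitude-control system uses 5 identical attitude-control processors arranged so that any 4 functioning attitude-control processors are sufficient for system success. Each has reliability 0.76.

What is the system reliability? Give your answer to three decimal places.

R = Σ_{i=4}^{5} C(5,i) p^i (1−p)^{5−i} with p = 0.76
C(5,4)·0.76^4·0.24^1 = 0.40035
C(5,5)·0.76^5·0.24^0 = 0.25355
Sum = 0.654

0.654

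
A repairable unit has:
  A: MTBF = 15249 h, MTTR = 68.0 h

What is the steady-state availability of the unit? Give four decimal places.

A(A) = MTBF/(MTBF+MTTR) = 15249/(15249+68.0) = 0.9956

0.9956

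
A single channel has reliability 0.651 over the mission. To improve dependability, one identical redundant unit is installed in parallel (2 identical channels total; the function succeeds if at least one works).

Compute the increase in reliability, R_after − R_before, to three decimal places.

R_before = 0.651
R_after = 1 − (1 − 0.651)^2 = 0.878
ΔR = 0.878 − 0.651 = 0.227

0.227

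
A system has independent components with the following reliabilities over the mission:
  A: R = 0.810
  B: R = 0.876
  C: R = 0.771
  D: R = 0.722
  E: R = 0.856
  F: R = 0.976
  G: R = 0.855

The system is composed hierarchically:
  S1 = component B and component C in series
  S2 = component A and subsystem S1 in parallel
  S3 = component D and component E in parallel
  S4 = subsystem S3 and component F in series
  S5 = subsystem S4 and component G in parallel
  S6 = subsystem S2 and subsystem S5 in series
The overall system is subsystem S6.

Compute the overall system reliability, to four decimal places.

Series (B and C): 0.876000 × 0.771000 = 0.675396
Parallel (A and [0.675396]): 1 − (1 − 0.810000)(1 − 0.675396) = 0.938325
Parallel (D and E): 1 − (1 − 0.722000)(1 − 0.856000) = 0.959968
Series ([0.959968] and F): 0.959968 × 0.976000 = 0.936929
Parallel ([0.936929] and G): 1 − (1 − 0.936929)(1 − 0.855000) = 0.990855
Series ([0.938325] and [0.990855]): 0.938325 × 0.990855 = 0.9297

0.9297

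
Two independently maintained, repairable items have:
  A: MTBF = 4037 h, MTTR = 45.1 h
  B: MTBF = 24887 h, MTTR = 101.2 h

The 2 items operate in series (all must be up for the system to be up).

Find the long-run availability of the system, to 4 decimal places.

A(A) = MTBF/(MTBF+MTTR) = 4037/(4037+45.1) = 0.988952
A(B) = MTBF/(MTBF+MTTR) = 24887/(24887+101.2) = 0.995950
Series availability: 0.988952 × 0.995950 = 0.9849

0.9849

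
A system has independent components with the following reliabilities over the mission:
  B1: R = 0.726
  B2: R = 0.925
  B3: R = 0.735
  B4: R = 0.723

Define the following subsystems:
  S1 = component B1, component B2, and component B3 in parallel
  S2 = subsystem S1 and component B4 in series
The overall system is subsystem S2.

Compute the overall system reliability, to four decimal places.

0.7191

Parallel (B1, B2, and B3): 1 − (1 − 0.726000)(1 − 0.925000)(1 − 0.735000) = 0.994554
Series ([0.994554] and B4): 0.994554 × 0.723000 = 0.7191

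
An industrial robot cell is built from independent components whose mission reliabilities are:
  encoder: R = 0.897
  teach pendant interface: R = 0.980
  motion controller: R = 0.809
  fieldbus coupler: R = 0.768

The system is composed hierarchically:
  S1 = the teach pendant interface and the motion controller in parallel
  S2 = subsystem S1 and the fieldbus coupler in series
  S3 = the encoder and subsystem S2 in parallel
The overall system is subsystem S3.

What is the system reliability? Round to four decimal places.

Parallel (teach pendant interface and motion controller): 1 − (1 − 0.980000)(1 − 0.809000) = 0.996180
Series ([0.996180] and fieldbus coupler): 0.996180 × 0.768000 = 0.765066
Parallel (encoder and [0.765066]): 1 − (1 − 0.897000)(1 − 0.765066) = 0.9758

0.9758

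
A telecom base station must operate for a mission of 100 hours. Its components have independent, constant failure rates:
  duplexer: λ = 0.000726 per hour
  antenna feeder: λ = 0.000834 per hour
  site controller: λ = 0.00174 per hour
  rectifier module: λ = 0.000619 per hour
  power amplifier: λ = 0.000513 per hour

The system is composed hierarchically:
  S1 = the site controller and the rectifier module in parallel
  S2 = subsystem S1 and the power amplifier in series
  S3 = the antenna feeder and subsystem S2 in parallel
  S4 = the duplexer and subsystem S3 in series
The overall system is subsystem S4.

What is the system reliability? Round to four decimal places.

R(duplexer) = exp(−0.000726 × 100) = 0.929973
R(antenna feeder) = exp(−0.000834 × 100) = 0.919983
R(site controller) = exp(−0.00174 × 100) = 0.840297
R(rectifier module) = exp(−0.000619 × 100) = 0.939977
R(power amplifier) = exp(−0.000513 × 100) = 0.949994
Parallel (site controller and rectifier module): 1 − (1 − 0.840297)(1 − 0.939977) = 0.990414
Series ([0.990414] and power amplifier): 0.990414 × 0.949994 = 0.940887
Parallel (antenna feeder and [0.940887]): 1 − (1 − 0.919983)(1 − 0.940887) = 0.995270
Series (duplexer and [0.995270]): 0.929973 × 0.995270 = 0.9256

0.9256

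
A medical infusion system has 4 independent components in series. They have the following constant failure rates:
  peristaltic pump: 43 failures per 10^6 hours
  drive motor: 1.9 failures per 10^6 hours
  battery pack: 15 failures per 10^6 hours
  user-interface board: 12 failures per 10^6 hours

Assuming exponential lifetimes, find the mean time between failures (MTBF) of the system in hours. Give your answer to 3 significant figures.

13900

Series of exponential components: λ_sys = Σ λ_i
λ_sys = 0.000043 + 0.0000019 + 0.000015 + 0.000012 = 7.1900e-05 /h
MTBF = 1 / λ_sys = 13900 h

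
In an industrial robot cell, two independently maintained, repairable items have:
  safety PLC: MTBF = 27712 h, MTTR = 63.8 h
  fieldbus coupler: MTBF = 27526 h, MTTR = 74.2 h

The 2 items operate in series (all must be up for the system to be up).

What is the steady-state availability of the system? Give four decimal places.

0.9950

A(safety PLC) = MTBF/(MTBF+MTTR) = 27712/(27712+63.8) = 0.997703
A(fieldbus coupler) = MTBF/(MTBF+MTTR) = 27526/(27526+74.2) = 0.997312
Series availability: 0.997703 × 0.997312 = 0.9950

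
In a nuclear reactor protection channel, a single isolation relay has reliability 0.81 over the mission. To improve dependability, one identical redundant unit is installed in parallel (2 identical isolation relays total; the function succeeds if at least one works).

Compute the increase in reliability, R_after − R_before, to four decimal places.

0.1539

R_before = 0.81
R_after = 1 − (1 − 0.81)^2 = 0.9639
ΔR = 0.9639 − 0.81 = 0.1539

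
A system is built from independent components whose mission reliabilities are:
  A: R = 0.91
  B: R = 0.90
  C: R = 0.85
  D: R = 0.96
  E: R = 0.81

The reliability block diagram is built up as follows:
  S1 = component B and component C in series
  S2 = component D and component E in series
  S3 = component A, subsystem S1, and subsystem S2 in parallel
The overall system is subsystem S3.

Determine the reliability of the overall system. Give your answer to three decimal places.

Series (B and C): 0.90000 × 0.85000 = 0.76500
Series (D and E): 0.96000 × 0.81000 = 0.77760
Parallel (A, [0.76500], and [0.77760]): 1 − (1 − 0.91000)(1 − 0.76500)(1 − 0.77760) = 0.995

0.995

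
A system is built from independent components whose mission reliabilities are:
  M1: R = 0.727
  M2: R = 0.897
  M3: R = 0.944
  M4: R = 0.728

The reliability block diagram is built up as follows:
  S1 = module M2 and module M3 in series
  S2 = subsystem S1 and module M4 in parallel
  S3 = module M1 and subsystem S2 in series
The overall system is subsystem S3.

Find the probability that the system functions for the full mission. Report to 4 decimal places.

Series (M2 and M3): 0.897000 × 0.944000 = 0.846768
Parallel ([0.846768] and M4): 1 − (1 − 0.846768)(1 − 0.728000) = 0.958321
Series (M1 and [0.958321]): 0.727000 × 0.958321 = 0.6967

0.6967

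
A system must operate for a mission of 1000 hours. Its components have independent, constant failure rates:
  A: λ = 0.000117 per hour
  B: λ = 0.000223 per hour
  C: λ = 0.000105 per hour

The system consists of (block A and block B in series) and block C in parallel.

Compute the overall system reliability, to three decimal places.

0.971

R(A) = exp(−0.000117 × 1000) = 0.88959
R(B) = exp(−0.000223 × 1000) = 0.80011
R(C) = exp(−0.000105 × 1000) = 0.90032
Series (A and B): 0.88959 × 0.80011 = 0.71177
Parallel ([0.71177] and C): 1 − (1 − 0.71177)(1 − 0.90032) = 0.971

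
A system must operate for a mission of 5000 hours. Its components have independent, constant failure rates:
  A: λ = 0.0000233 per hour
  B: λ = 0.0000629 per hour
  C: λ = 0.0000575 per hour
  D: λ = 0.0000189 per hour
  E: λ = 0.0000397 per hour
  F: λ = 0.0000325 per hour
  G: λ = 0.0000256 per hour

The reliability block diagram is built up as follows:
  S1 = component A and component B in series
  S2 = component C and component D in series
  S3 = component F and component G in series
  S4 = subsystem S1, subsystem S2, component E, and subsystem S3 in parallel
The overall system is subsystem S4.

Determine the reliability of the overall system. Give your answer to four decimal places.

R(A) = exp(−0.0000233 × 5000) = 0.890030
R(B) = exp(−0.0000629 × 5000) = 0.730154
R(C) = exp(−0.0000575 × 5000) = 0.750137
R(D) = exp(−0.0000189 × 5000) = 0.909828
R(E) = exp(−0.0000397 × 5000) = 0.819960
R(F) = exp(−0.0000325 × 5000) = 0.850016
R(G) = exp(−0.0000256 × 5000) = 0.879853
Series (A and B): 0.890030 × 0.730154 = 0.649859
Series (C and D): 0.750137 × 0.909828 = 0.682496
Series (F and G): 0.850016 × 0.879853 = 0.747889
Parallel ([0.649859], [0.682496], E, and [0.747889]): 1 − (1 − 0.649859)(1 − 0.682496)(1 − 0.819960)(1 − 0.747889) = 0.9950

0.9950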